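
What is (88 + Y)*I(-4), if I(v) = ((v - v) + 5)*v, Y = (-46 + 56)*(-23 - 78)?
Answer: 18440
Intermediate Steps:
Y = -1010 (Y = 10*(-101) = -1010)
I(v) = 5*v (I(v) = (0 + 5)*v = 5*v)
(88 + Y)*I(-4) = (88 - 1010)*(5*(-4)) = -922*(-20) = 18440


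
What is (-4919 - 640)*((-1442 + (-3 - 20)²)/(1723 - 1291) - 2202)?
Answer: 1764383981/144 ≈ 1.2253e+7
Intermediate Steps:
(-4919 - 640)*((-1442 + (-3 - 20)²)/(1723 - 1291) - 2202) = -5559*((-1442 + (-23)²)/432 - 2202) = -5559*((-1442 + 529)*(1/432) - 2202) = -5559*(-913*1/432 - 2202) = -5559*(-913/432 - 2202) = -5559*(-952177/432) = 1764383981/144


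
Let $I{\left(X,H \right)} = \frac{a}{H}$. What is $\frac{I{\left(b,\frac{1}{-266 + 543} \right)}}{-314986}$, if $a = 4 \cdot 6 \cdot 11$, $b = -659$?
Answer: $- \frac{36564}{157493} \approx -0.23216$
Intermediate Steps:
$a = 264$ ($a = 24 \cdot 11 = 264$)
$I{\left(X,H \right)} = \frac{264}{H}$
$\frac{I{\left(b,\frac{1}{-266 + 543} \right)}}{-314986} = \frac{264 \frac{1}{\frac{1}{-266 + 543}}}{-314986} = \frac{264}{\frac{1}{277}} \left(- \frac{1}{314986}\right) = 264 \frac{1}{\frac{1}{277}} \left(- \frac{1}{314986}\right) = 264 \cdot 277 \left(- \frac{1}{314986}\right) = 73128 \left(- \frac{1}{314986}\right) = - \frac{36564}{157493}$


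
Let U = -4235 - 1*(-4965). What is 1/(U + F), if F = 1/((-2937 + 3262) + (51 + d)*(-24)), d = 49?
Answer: 2075/1514749 ≈ 0.0013699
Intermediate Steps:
U = 730 (U = -4235 + 4965 = 730)
F = -1/2075 (F = 1/((-2937 + 3262) + (51 + 49)*(-24)) = 1/(325 + 100*(-24)) = 1/(325 - 2400) = 1/(-2075) = -1/2075 ≈ -0.00048193)
1/(U + F) = 1/(730 - 1/2075) = 1/(1514749/2075) = 2075/1514749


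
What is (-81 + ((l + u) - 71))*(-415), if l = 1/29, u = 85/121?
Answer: 220274530/3509 ≈ 62774.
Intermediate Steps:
u = 85/121 (u = 85*(1/121) = 85/121 ≈ 0.70248)
l = 1/29 ≈ 0.034483
(-81 + ((l + u) - 71))*(-415) = (-81 + ((1/29 + 85/121) - 71))*(-415) = (-81 + (2586/3509 - 71))*(-415) = (-81 - 246553/3509)*(-415) = -530782/3509*(-415) = 220274530/3509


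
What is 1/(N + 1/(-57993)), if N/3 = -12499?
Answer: -57993/2174563522 ≈ -2.6669e-5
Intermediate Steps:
N = -37497 (N = 3*(-12499) = -37497)
1/(N + 1/(-57993)) = 1/(-37497 + 1/(-57993)) = 1/(-37497 - 1/57993) = 1/(-2174563522/57993) = -57993/2174563522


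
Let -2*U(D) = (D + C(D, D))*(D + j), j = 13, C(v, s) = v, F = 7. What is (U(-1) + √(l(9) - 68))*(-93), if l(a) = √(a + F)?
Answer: -1116 - 744*I ≈ -1116.0 - 744.0*I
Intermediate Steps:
U(D) = -D*(13 + D) (U(D) = -(D + D)*(D + 13)/2 = -2*D*(13 + D)/2 = -D*(13 + D))
l(a) = √(7 + a) (l(a) = √(a + 7) = √(7 + a))
(U(-1) + √(l(9) - 68))*(-93) = (-(-13 - 1*(-1)) + √(√(7 + 9) - 68))*(-93) = (-(-13 + 1) + √(√16 - 68))*(-93) = (-1*(-12) + √(4 - 68))*(-93) = (12 + √(-64))*(-93) = (12 + 8*I)*(-93) = -1116 - 744*I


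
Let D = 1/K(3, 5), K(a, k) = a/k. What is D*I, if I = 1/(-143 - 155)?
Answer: -5/894 ≈ -0.0055928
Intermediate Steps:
I = -1/298 (I = 1/(-298) = -1/298 ≈ -0.0033557)
D = 5/3 (D = 1/(3/5) = 1/(3*(⅕)) = 1/(⅗) = 5/3 ≈ 1.6667)
D*I = (5/3)*(-1/298) = -5/894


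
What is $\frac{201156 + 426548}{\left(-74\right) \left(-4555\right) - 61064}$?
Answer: $\frac{313852}{138003} \approx 2.2742$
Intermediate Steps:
$\frac{201156 + 426548}{\left(-74\right) \left(-4555\right) - 61064} = \frac{627704}{337070 - 61064} = \frac{627704}{276006} = 627704 \cdot \frac{1}{276006} = \frac{313852}{138003}$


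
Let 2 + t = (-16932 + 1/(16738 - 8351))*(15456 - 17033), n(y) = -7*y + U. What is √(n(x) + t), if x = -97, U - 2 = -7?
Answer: √1878296571622985/8387 ≈ 5167.4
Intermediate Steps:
U = -5 (U = 2 - 7 = -5)
n(y) = -5 - 7*y (n(y) = -7*y - 5 = -5 - 7*y)
t = 223947676317/8387 (t = -2 + (-16932 + 1/(16738 - 8351))*(15456 - 17033) = -2 + (-16932 + 1/8387)*(-1577) = -2 - 142008683/8387*(-1577) = -2 + 223947693091/8387 = 223947676317/8387 ≈ 2.6702e+7)
√(n(x) + t) = √((-5 - 7*(-97)) + 223947676317/8387) = √((-5 + 679) + 223947676317/8387) = √(674 + 223947676317/8387) = √(223953329155/8387) = √1878296571622985/8387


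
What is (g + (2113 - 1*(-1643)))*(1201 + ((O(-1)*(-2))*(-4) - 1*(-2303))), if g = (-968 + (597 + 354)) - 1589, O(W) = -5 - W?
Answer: 7464800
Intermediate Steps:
g = -1606 (g = (-968 + 951) - 1589 = -17 - 1589 = -1606)
(g + (2113 - 1*(-1643)))*(1201 + ((O(-1)*(-2))*(-4) - 1*(-2303))) = (-1606 + (2113 - 1*(-1643)))*(1201 + (((-5 - 1*(-1))*(-2))*(-4) - 1*(-2303))) = (-1606 + (2113 + 1643))*(1201 + (((-5 + 1)*(-2))*(-4) + 2303)) = (-1606 + 3756)*(1201 + (-4*(-2)*(-4) + 2303)) = 2150*(1201 + (8*(-4) + 2303)) = 2150*(1201 + (-32 + 2303)) = 2150*(1201 + 2271) = 2150*3472 = 7464800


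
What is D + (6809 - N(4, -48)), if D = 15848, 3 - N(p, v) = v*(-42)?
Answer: 24670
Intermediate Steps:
N(p, v) = 3 + 42*v (N(p, v) = 3 - v*(-42) = 3 - (-42)*v = 3 + 42*v)
D + (6809 - N(4, -48)) = 15848 + (6809 - (3 + 42*(-48))) = 15848 + (6809 - (3 - 2016)) = 15848 + (6809 - 1*(-2013)) = 15848 + (6809 + 2013) = 15848 + 8822 = 24670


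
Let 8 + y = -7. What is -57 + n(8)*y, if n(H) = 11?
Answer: -222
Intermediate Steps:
y = -15 (y = -8 - 7 = -15)
-57 + n(8)*y = -57 + 11*(-15) = -57 - 165 = -222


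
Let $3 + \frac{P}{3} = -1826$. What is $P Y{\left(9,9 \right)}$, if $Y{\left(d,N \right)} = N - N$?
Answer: $0$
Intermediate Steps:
$P = -5487$ ($P = -9 + 3 \left(-1826\right) = -9 - 5478 = -5487$)
$Y{\left(d,N \right)} = 0$
$P Y{\left(9,9 \right)} = \left(-5487\right) 0 = 0$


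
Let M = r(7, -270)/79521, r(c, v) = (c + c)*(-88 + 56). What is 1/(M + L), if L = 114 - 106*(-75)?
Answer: 79521/641256896 ≈ 0.00012401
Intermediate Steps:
r(c, v) = -64*c (r(c, v) = (2*c)*(-32) = -64*c)
L = 8064 (L = 114 + 7950 = 8064)
M = -448/79521 (M = -64*7/79521 = -448*1/79521 = -448/79521 ≈ -0.0056337)
1/(M + L) = 1/(-448/79521 + 8064) = 1/(641256896/79521) = 79521/641256896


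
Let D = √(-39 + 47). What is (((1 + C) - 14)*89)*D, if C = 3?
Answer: -1780*√2 ≈ -2517.3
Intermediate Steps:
D = 2*√2 (D = √8 = 2*√2 ≈ 2.8284)
(((1 + C) - 14)*89)*D = (((1 + 3) - 14)*89)*(2*√2) = ((4 - 14)*89)*(2*√2) = (-10*89)*(2*√2) = -1780*√2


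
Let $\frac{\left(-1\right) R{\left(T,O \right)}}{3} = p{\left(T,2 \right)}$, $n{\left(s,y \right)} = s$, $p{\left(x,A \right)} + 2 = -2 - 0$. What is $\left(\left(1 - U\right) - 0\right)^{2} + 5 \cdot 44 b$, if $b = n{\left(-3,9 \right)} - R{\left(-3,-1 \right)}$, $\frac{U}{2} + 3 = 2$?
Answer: $-3291$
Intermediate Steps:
$p{\left(x,A \right)} = -4$ ($p{\left(x,A \right)} = -2 - 2 = -4$)
$R{\left(T,O \right)} = 12$ ($R{\left(T,O \right)} = \left(-3\right) \left(-4\right) = 12$)
$U = -2$ ($U = -6 + 2 \cdot 2 = -6 + 4 = -2$)
$b = -15$ ($b = -3 - 12 = -15$)
$\left(\left(1 - U\right) - 0\right)^{2} + 5 \cdot 44 b = \left(\left(1 - -2\right) - 0\right)^{2} + 5 \cdot 44 \left(-15\right) = \left(\left(1 + 2\right) + \left(-3 + 3\right)\right)^{2} + 220 \left(-15\right) = \left(3 + 0\right)^{2} - 3300 = 3^{2} - 3300 = 9 - 3300 = -3291$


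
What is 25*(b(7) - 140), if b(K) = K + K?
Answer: -3150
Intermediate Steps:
b(K) = 2*K
25*(b(7) - 140) = 25*(2*7 - 140) = 25*(14 - 140) = 25*(-126) = -3150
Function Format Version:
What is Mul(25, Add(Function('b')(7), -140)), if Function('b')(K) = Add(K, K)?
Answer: -3150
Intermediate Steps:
Function('b')(K) = Mul(2, K)
Mul(25, Add(Function('b')(7), -140)) = Mul(25, Add(Mul(2, 7), -140)) = Mul(25, Add(14, -140)) = Mul(25, -126) = -3150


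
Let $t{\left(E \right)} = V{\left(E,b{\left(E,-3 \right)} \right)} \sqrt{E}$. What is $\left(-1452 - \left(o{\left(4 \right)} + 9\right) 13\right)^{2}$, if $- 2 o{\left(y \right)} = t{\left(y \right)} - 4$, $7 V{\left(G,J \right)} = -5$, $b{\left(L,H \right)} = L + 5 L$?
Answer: $\frac{126112900}{49} \approx 2.5737 \cdot 10^{6}$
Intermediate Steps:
$b{\left(L,H \right)} = 6 L$
$V{\left(G,J \right)} = - \frac{5}{7}$ ($V{\left(G,J \right)} = \frac{1}{7} \left(-5\right) = - \frac{5}{7}$)
$t{\left(E \right)} = - \frac{5 \sqrt{E}}{7}$
$o{\left(y \right)} = 2 + \frac{5 \sqrt{y}}{14}$ ($o{\left(y \right)} = - \frac{- \frac{5 \sqrt{y}}{7} - 4}{2} = - \frac{-4 - \frac{5 \sqrt{y}}{7}}{2} = 2 + \frac{5 \sqrt{y}}{14}$)
$\left(-1452 - \left(o{\left(4 \right)} + 9\right) 13\right)^{2} = \left(-1452 - \left(\left(2 + \frac{5 \sqrt{4}}{14}\right) + 9\right) 13\right)^{2} = \left(-1452 - \left(\left(2 + \frac{5}{14} \cdot 2\right) + 9\right) 13\right)^{2} = \left(-1452 - \left(\left(2 + \frac{5}{7}\right) + 9\right) 13\right)^{2} = \left(-1452 - \left(\frac{19}{7} + 9\right) 13\right)^{2} = \left(-1452 - \frac{82}{7} \cdot 13\right)^{2} = \left(-1452 - \frac{1066}{7}\right)^{2} = \left(- \frac{11230}{7}\right)^{2} = \frac{126112900}{49}$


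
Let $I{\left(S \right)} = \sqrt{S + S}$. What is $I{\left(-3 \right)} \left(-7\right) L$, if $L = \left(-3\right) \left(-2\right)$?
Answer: $- 42 i \sqrt{6} \approx - 102.88 i$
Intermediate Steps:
$I{\left(S \right)} = \sqrt{2} \sqrt{S}$ ($I{\left(S \right)} = \sqrt{2 S} = \sqrt{2} \sqrt{S}$)
$L = 6$
$I{\left(-3 \right)} \left(-7\right) L = \sqrt{2} \sqrt{-3} \left(-7\right) 6 = \sqrt{2} i \sqrt{3} \left(-7\right) 6 = i \sqrt{6} \left(-7\right) 6 = - 7 i \sqrt{6} \cdot 6 = - 42 i \sqrt{6}$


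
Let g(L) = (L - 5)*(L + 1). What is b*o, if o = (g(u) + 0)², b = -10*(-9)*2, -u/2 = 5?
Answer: 3280500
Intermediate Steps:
u = -10 (u = -2*5 = -10)
g(L) = (1 + L)*(-5 + L) (g(L) = (-5 + L)*(1 + L) = (1 + L)*(-5 + L))
b = 180 (b = 90*2 = 180)
o = 18225 (o = ((-5 + (-10)² - 4*(-10)) + 0)² = ((-5 + 100 + 40) + 0)² = (135 + 0)² = 135² = 18225)
b*o = 180*18225 = 3280500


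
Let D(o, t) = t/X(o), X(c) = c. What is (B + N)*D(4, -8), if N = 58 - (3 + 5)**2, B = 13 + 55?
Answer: -124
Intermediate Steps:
D(o, t) = t/o
B = 68
N = -6 (N = 58 - 1*8**2 = 58 - 1*64 = 58 - 64 = -6)
(B + N)*D(4, -8) = (68 - 6)*(-8/4) = 62*(-8*1/4) = 62*(-2) = -124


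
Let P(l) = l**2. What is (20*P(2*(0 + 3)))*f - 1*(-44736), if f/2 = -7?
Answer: 34656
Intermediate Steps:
f = -14 (f = 2*(-7) = -14)
(20*P(2*(0 + 3)))*f - 1*(-44736) = (20*(2*(0 + 3))**2)*(-14) - 1*(-44736) = (20*(2*3)**2)*(-14) + 44736 = (20*6**2)*(-14) + 44736 = (20*36)*(-14) + 44736 = 720*(-14) + 44736 = -10080 + 44736 = 34656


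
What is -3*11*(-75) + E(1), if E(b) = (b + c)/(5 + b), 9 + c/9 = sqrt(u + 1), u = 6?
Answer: 7385/3 + 3*sqrt(7)/2 ≈ 2465.6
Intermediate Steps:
c = -81 + 9*sqrt(7) (c = -81 + 9*sqrt(6 + 1) = -81 + 9*sqrt(7) ≈ -57.188)
E(b) = (-81 + b + 9*sqrt(7))/(5 + b) (E(b) = (b + (-81 + 9*sqrt(7)))/(5 + b) = (-81 + b + 9*sqrt(7))/(5 + b))
-3*11*(-75) + E(1) = -3*11*(-75) + (-81 + 1 + 9*sqrt(7))/(5 + 1) = -33*(-75) + (-80 + 9*sqrt(7))/6 = 2475 + (-80 + 9*sqrt(7))/6 = 2475 + (-40/3 + 3*sqrt(7)/2) = 7385/3 + 3*sqrt(7)/2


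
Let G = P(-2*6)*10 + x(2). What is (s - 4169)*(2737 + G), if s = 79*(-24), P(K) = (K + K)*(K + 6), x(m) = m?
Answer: -25345635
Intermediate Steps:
P(K) = 2*K*(6 + K) (P(K) = (2*K)*(6 + K) = 2*K*(6 + K))
s = -1896
G = 1442 (G = (2*(-2*6)*(6 - 2*6))*10 + 2 = (2*(-12)*(6 - 12))*10 + 2 = (2*(-12)*(-6))*10 + 2 = 144*10 + 2 = 1440 + 2 = 1442)
(s - 4169)*(2737 + G) = (-1896 - 4169)*(2737 + 1442) = -6065*4179 = -25345635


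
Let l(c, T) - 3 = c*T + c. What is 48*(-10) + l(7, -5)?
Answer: -505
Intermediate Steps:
l(c, T) = 3 + c + T*c (l(c, T) = 3 + (c*T + c) = 3 + (T*c + c) = 3 + (c + T*c) = 3 + c + T*c)
48*(-10) + l(7, -5) = 48*(-10) + (3 + 7 - 5*7) = -480 + (3 + 7 - 35) = -480 - 25 = -505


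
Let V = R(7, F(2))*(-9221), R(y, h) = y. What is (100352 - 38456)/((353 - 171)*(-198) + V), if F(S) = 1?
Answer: -61896/100583 ≈ -0.61537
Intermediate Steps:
V = -64547 (V = 7*(-9221) = -64547)
(100352 - 38456)/((353 - 171)*(-198) + V) = (100352 - 38456)/((353 - 171)*(-198) - 64547) = 61896/(182*(-198) - 64547) = 61896/(-36036 - 64547) = 61896/(-100583) = 61896*(-1/100583) = -61896/100583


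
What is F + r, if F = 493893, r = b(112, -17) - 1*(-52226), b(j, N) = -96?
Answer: 546023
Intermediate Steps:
r = 52130 (r = -96 - 1*(-52226) = -96 + 52226 = 52130)
F + r = 493893 + 52130 = 546023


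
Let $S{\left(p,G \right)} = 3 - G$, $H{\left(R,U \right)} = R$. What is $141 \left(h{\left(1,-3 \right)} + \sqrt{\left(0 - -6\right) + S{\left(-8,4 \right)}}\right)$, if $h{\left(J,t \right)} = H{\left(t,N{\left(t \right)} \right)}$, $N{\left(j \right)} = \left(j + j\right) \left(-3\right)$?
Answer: $-423 + 141 \sqrt{5} \approx -107.71$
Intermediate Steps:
$N{\left(j \right)} = - 6 j$ ($N{\left(j \right)} = 2 j \left(-3\right) = - 6 j$)
$h{\left(J,t \right)} = t$
$141 \left(h{\left(1,-3 \right)} + \sqrt{\left(0 - -6\right) + S{\left(-8,4 \right)}}\right) = 141 \left(-3 + \sqrt{\left(0 - -6\right) + \left(3 - 4\right)}\right) = 141 \left(-3 + \sqrt{\left(0 + 6\right) + \left(3 - 4\right)}\right) = 141 \left(-3 + \sqrt{6 - 1}\right) = 141 \left(-3 + \sqrt{5}\right) = -423 + 141 \sqrt{5}$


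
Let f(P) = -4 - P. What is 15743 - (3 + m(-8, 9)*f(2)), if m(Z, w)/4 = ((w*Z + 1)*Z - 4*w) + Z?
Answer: 28316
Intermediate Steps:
m(Z, w) = -16*w + 4*Z + 4*Z*(1 + Z*w) (m(Z, w) = 4*(((w*Z + 1)*Z - 4*w) + Z) = 4*(((Z*w + 1)*Z - 4*w) + Z) = 4*(((1 + Z*w)*Z - 4*w) + Z) = 4*((Z*(1 + Z*w) - 4*w) + Z) = 4*((-4*w + Z*(1 + Z*w)) + Z) = 4*(Z - 4*w + Z*(1 + Z*w)) = -16*w + 4*Z + 4*Z*(1 + Z*w))
15743 - (3 + m(-8, 9)*f(2)) = 15743 - (3 + (-16*9 + 8*(-8) + 4*9*(-8)**2)*(-4 - 1*2)) = 15743 - (3 + (-144 - 64 + 4*9*64)*(-4 - 2)) = 15743 - (3 + (-144 - 64 + 2304)*(-6)) = 15743 - (3 + 2096*(-6)) = 15743 - (3 - 12576) = 15743 - 1*(-12573) = 15743 + 12573 = 28316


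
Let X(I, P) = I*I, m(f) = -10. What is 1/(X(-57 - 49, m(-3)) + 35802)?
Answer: 1/47038 ≈ 2.1259e-5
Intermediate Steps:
X(I, P) = I²
1/(X(-57 - 49, m(-3)) + 35802) = 1/((-57 - 49)² + 35802) = 1/((-106)² + 35802) = 1/(11236 + 35802) = 1/47038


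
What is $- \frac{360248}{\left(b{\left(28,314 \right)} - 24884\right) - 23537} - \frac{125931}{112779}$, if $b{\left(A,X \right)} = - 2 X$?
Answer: $\frac{234364759}{37630593} \approx 6.228$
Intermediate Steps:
$- \frac{360248}{\left(b{\left(28,314 \right)} - 24884\right) - 23537} - \frac{125931}{112779} = - \frac{360248}{\left(\left(-2\right) 314 - 24884\right) - 23537} - \frac{125931}{112779} = - \frac{360248}{\left(-628 - 24884\right) - 23537} - \frac{41977}{37593} = - \frac{360248}{-25512 - 23537} - \frac{41977}{37593} = - \frac{360248}{-49049} - \frac{41977}{37593} = \left(-360248\right) \left(- \frac{1}{49049}\right) - \frac{41977}{37593} = \frac{7352}{1001} - \frac{41977}{37593} = \frac{234364759}{37630593}$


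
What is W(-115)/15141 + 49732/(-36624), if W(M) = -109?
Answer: -9011717/6601476 ≈ -1.3651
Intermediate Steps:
W(-115)/15141 + 49732/(-36624) = -109/15141 + 49732/(-36624) = -109*1/15141 + 49732*(-1/36624) = -109/15141 - 12433/9156 = -9011717/6601476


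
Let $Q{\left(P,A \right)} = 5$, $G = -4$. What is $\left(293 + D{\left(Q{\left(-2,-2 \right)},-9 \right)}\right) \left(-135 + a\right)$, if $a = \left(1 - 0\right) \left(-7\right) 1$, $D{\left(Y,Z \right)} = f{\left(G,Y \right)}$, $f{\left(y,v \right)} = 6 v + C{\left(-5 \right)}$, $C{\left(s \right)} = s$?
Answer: $-45156$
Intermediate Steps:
$f{\left(y,v \right)} = -5 + 6 v$ ($f{\left(y,v \right)} = 6 v - 5 = -5 + 6 v$)
$D{\left(Y,Z \right)} = -5 + 6 Y$
$a = -7$ ($a = \left(1 + 0\right) \left(-7\right) 1 = 1 \left(-7\right) 1 = \left(-7\right) 1 = -7$)
$\left(293 + D{\left(Q{\left(-2,-2 \right)},-9 \right)}\right) \left(-135 + a\right) = \left(293 + \left(-5 + 6 \cdot 5\right)\right) \left(-135 - 7\right) = \left(293 + \left(-5 + 30\right)\right) \left(-142\right) = \left(293 + 25\right) \left(-142\right) = 318 \left(-142\right) = -45156$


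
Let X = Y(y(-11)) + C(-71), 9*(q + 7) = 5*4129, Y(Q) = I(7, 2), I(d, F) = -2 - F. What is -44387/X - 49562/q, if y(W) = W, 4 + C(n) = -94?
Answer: 25531627/61746 ≈ 413.49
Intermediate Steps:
C(n) = -98 (C(n) = -4 - 94 = -98)
Y(Q) = -4 (Y(Q) = -2 - 1*2 = -2 - 2 = -4)
q = 20582/9 (q = -7 + (5*4129)/9 = -7 + (⅑)*20645 = -7 + 20645/9 = 20582/9 ≈ 2286.9)
X = -102 (X = -4 - 98 = -102)
-44387/X - 49562/q = -44387/(-102) - 49562/20582/9 = -44387*(-1/102) - 49562*9/20582 = 2611/6 - 223029/10291 = 25531627/61746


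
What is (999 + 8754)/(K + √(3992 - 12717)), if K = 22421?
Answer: 218672013/502709966 - 48765*I*√349/502709966 ≈ 0.43499 - 0.0018122*I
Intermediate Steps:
(999 + 8754)/(K + √(3992 - 12717)) = (999 + 8754)/(22421 + √(3992 - 12717)) = 9753/(22421 + √(-8725)) = 9753/(22421 + 5*I*√349)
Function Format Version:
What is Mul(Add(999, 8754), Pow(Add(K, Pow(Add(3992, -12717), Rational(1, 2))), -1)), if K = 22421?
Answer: Add(Rational(218672013, 502709966), Mul(Rational(-48765, 502709966), I, Pow(349, Rational(1, 2)))) ≈ Add(0.43499, Mul(-0.0018122, I))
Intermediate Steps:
Mul(Add(999, 8754), Pow(Add(K, Pow(Add(3992, -12717), Rational(1, 2))), -1)) = Mul(Add(999, 8754), Pow(Add(22421, Pow(Add(3992, -12717), Rational(1, 2))), -1)) = Mul(9753, Pow(Add(22421, Pow(-8725, Rational(1, 2))), -1)) = Mul(9753, Pow(Add(22421, Mul(5, I, Pow(349, Rational(1, 2)))), -1))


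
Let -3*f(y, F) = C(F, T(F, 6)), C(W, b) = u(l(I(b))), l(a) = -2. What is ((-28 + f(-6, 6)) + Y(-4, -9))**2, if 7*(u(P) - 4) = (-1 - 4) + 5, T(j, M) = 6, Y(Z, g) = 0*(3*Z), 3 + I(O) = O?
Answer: 7744/9 ≈ 860.44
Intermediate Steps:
I(O) = -3 + O
Y(Z, g) = 0
u(P) = 4 (u(P) = 4 + ((-1 - 4) + 5)/7 = 4 + (-5 + 5)/7 = 4 + (1/7)*0 = 4 + 0 = 4)
C(W, b) = 4
f(y, F) = -4/3 (f(y, F) = -1/3*4 = -4/3)
((-28 + f(-6, 6)) + Y(-4, -9))**2 = ((-28 - 4/3) + 0)**2 = (-88/3 + 0)**2 = (-88/3)**2 = 7744/9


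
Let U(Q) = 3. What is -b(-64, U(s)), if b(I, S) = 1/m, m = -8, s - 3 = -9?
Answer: ⅛ ≈ 0.12500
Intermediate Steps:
s = -6 (s = 3 - 9 = -6)
b(I, S) = -⅛ (b(I, S) = 1/(-8) = -⅛)
-b(-64, U(s)) = -1*(-⅛) = ⅛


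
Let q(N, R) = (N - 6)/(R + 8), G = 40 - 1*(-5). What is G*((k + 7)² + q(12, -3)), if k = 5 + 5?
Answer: 13059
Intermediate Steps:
k = 10
G = 45 (G = 40 + 5 = 45)
q(N, R) = (-6 + N)/(8 + R)
G*((k + 7)² + q(12, -3)) = 45*((10 + 7)² + (-6 + 12)/(8 - 3)) = 45*(17² + 6/5) = 45*(289 + (⅕)*6) = 45*(289 + 6/5) = 45*(1451/5) = 13059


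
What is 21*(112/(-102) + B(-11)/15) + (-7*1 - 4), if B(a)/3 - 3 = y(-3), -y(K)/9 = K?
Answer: 1563/17 ≈ 91.941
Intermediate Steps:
y(K) = -9*K
B(a) = 90 (B(a) = 9 + 3*(-9*(-3)) = 9 + 3*27 = 9 + 81 = 90)
21*(112/(-102) + B(-11)/15) + (-7*1 - 4) = 21*(112/(-102) + 90/15) + (-7*1 - 4) = 21*(112*(-1/102) + 90*(1/15)) + (-7 - 4) = 21*(-56/51 + 6) - 11 = 21*(250/51) - 11 = 1750/17 - 11 = 1563/17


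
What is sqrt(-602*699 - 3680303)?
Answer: I*sqrt(4101101) ≈ 2025.1*I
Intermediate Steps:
sqrt(-602*699 - 3680303) = sqrt(-420798 - 3680303) = sqrt(-4101101) = I*sqrt(4101101)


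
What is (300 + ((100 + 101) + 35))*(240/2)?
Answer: 64320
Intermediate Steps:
(300 + ((100 + 101) + 35))*(240/2) = (300 + (201 + 35))*(240*(½)) = (300 + 236)*120 = 536*120 = 64320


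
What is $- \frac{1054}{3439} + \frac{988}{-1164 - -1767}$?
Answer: $\frac{2762170}{2073717} \approx 1.332$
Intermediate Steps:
$- \frac{1054}{3439} + \frac{988}{-1164 - -1767} = \left(-1054\right) \frac{1}{3439} + \frac{988}{-1164 + 1767} = - \frac{1054}{3439} + \frac{988}{603} = \frac{2762170}{2073717}$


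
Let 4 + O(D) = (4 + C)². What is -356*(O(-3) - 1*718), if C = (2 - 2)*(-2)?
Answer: 251336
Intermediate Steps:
C = 0 (C = 0*(-2) = 0)
O(D) = 12 (O(D) = -4 + (4 + 0)² = -4 + 4² = -4 + 16 = 12)
-356*(O(-3) - 1*718) = -356*(12 - 1*718) = -356*(12 - 718) = -356*(-706) = 251336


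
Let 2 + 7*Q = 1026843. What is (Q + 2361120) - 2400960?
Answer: 747961/7 ≈ 1.0685e+5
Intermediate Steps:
Q = 1026841/7 (Q = -2/7 + (⅐)*1026843 = -2/7 + 1026843/7 = 1026841/7 ≈ 1.4669e+5)
(Q + 2361120) - 2400960 = (1026841/7 + 2361120) - 2400960 = 17554681/7 - 2400960 = 747961/7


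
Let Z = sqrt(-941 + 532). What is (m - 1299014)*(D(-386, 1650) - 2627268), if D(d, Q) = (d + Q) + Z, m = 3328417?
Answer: -5329220395612 + 2029403*I*sqrt(409) ≈ -5.3292e+12 + 4.1042e+7*I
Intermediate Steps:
Z = I*sqrt(409) (Z = sqrt(-409) = I*sqrt(409) ≈ 20.224*I)
D(d, Q) = Q + d + I*sqrt(409) (D(d, Q) = (d + Q) + I*sqrt(409) = (Q + d) + I*sqrt(409) = Q + d + I*sqrt(409))
(m - 1299014)*(D(-386, 1650) - 2627268) = (3328417 - 1299014)*((1650 - 386 + I*sqrt(409)) - 2627268) = 2029403*((1264 + I*sqrt(409)) - 2627268) = 2029403*(-2626004 + I*sqrt(409)) = -5329220395612 + 2029403*I*sqrt(409)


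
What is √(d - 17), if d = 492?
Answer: 5*√19 ≈ 21.794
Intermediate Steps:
√(d - 17) = √(492 - 17) = √475 = 5*√19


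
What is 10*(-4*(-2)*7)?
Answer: 560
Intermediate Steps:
10*(-4*(-2)*7) = 10*(8*7) = 10*56 = 560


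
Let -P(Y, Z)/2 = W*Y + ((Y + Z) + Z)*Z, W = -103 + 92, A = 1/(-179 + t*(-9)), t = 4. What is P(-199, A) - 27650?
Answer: -1480579874/46225 ≈ -32030.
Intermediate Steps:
A = -1/215 (A = 1/(-179 + 4*(-9)) = 1/(-179 - 36) = 1/(-215) = -1/215 ≈ -0.0046512)
W = -11
P(Y, Z) = 22*Y - 2*Z*(Y + 2*Z) (P(Y, Z) = -2*(-11*Y + ((Y + Z) + Z)*Z) = -2*(-11*Y + (Y + 2*Z)*Z) = -2*(-11*Y + Z*(Y + 2*Z)) = 22*Y - 2*Z*(Y + 2*Z))
P(-199, A) - 27650 = (-4*(-1/215)² + 22*(-199) - 2*(-199)*(-1/215)) - 27650 = (-4*1/46225 - 4378 - 398/215) - 27650 = (-4/46225 - 4378 - 398/215) - 27650 = -202458624/46225 - 27650 = -1480579874/46225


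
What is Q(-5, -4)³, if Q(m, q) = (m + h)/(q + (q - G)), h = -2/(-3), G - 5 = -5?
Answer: 2197/13824 ≈ 0.15893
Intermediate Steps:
G = 0 (G = 5 - 5 = 0)
h = ⅔ (h = -2*(-⅓) = ⅔ ≈ 0.66667)
Q(m, q) = (⅔ + m)/(2*q) (Q(m, q) = (m + ⅔)/(q + (q - 1*0)) = (⅔ + m)/(q + (q + 0)) = (⅔ + m)/(q + q) = (⅔ + m)/((2*q)) = (⅔ + m)*(1/(2*q)) = (⅔ + m)/(2*q))
Q(-5, -4)³ = ((⅙)*(2 + 3*(-5))/(-4))³ = ((⅙)*(-¼)*(2 - 15))³ = ((⅙)*(-¼)*(-13))³ = (13/24)³ = 2197/13824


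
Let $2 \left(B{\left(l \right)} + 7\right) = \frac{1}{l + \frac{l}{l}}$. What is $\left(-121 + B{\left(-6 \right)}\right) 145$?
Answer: $- \frac{37149}{2} \approx -18575.0$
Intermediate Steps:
$B{\left(l \right)} = -7 + \frac{1}{2 \left(1 + l\right)}$ ($B{\left(l \right)} = -7 + \frac{1}{2 \left(l + \frac{l}{l}\right)} = -7 + \frac{1}{2 \left(l + 1\right)} = -7 + \frac{1}{2 \left(1 + l\right)}$)
$\left(-121 + B{\left(-6 \right)}\right) 145 = \left(-121 + \frac{-13 - -84}{2 \left(1 - 6\right)}\right) 145 = \left(-121 + \frac{-13 + 84}{2 \left(-5\right)}\right) 145 = \left(-121 + \frac{1}{2} \left(- \frac{1}{5}\right) 71\right) 145 = \left(-121 - \frac{71}{10}\right) 145 = \left(- \frac{1281}{10}\right) 145 = - \frac{37149}{2}$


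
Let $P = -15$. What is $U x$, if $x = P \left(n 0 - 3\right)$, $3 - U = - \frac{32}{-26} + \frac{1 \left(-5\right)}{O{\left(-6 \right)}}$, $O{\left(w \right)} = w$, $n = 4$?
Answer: $\frac{1095}{26} \approx 42.115$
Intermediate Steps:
$U = \frac{73}{78}$ ($U = 3 - \left(- \frac{32}{-26} + \frac{1 \left(-5\right)}{-6}\right) = 3 - \left(\left(-32\right) \left(- \frac{1}{26}\right) - - \frac{5}{6}\right) = 3 - \left(\frac{16}{13} + \frac{5}{6}\right) = 3 - \frac{161}{78} = \frac{73}{78} \approx 0.9359$)
$x = 45$ ($x = - 15 \left(4 \cdot 0 - 3\right) = - 15 \left(0 - 3\right) = \left(-15\right) \left(-3\right) = 45$)
$U x = \frac{73}{78} \cdot 45 = \frac{1095}{26}$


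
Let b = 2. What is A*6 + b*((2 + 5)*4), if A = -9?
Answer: 2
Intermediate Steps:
A*6 + b*((2 + 5)*4) = -9*6 + 2*((2 + 5)*4) = -54 + 2*(7*4) = -54 + 2*28 = -54 + 56 = 2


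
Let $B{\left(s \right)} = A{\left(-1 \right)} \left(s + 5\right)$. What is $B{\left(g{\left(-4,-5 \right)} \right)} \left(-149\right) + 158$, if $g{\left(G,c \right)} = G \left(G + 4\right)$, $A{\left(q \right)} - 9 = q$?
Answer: $-5802$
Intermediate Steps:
$A{\left(q \right)} = 9 + q$
$g{\left(G,c \right)} = G \left(4 + G\right)$
$B{\left(s \right)} = 40 + 8 s$ ($B{\left(s \right)} = \left(9 - 1\right) \left(s + 5\right) = 8 \left(5 + s\right) = 40 + 8 s$)
$B{\left(g{\left(-4,-5 \right)} \right)} \left(-149\right) + 158 = \left(40 + 8 \left(- 4 \left(4 - 4\right)\right)\right) \left(-149\right) + 158 = \left(40 + 8 \left(\left(-4\right) 0\right)\right) \left(-149\right) + 158 = \left(40 + 8 \cdot 0\right) \left(-149\right) + 158 = \left(40 + 0\right) \left(-149\right) + 158 = 40 \left(-149\right) + 158 = -5960 + 158 = -5802$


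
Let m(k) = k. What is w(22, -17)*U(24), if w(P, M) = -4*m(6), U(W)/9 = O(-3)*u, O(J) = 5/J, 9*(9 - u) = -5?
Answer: 3440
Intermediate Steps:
u = 86/9 (u = 9 - 1/9*(-5) = 9 + 5/9 = 86/9 ≈ 9.5556)
U(W) = -430/3 (U(W) = 9*((5/(-3))*(86/9)) = 9*((5*(-1/3))*(86/9)) = 9*(-5/3*86/9) = 9*(-430/27) = -430/3)
w(P, M) = -24 (w(P, M) = -4*6 = -24)
w(22, -17)*U(24) = -24*(-430/3) = 3440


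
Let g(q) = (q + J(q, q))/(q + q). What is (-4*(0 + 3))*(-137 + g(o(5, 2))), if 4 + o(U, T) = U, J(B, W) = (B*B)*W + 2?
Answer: 1620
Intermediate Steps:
J(B, W) = 2 + W*B² (J(B, W) = B²*W + 2 = W*B² + 2 = 2 + W*B²)
o(U, T) = -4 + U
g(q) = (2 + q + q³)/(2*q) (g(q) = (q + (2 + q*q²))/(q + q) = (q + (2 + q³))/((2*q)) = (2 + q + q³)*(1/(2*q)) = (2 + q + q³)/(2*q))
(-4*(0 + 3))*(-137 + g(o(5, 2))) = (-4*(0 + 3))*(-137 + (2 + (-4 + 5) + (-4 + 5)³)/(2*(-4 + 5))) = (-4*3)*(-137 + (½)*(2 + 1 + 1³)/1) = -12*(-137 + (½)*1*(2 + 1 + 1)) = -12*(-137 + (½)*1*4) = -12*(-137 + 2) = -12*(-135) = 1620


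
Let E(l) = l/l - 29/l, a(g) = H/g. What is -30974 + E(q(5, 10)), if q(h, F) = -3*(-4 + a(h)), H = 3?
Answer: -1579768/51 ≈ -30976.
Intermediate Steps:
a(g) = 3/g
q(h, F) = 12 - 9/h (q(h, F) = -3*(-4 + 3/h) = 12 - 9/h)
E(l) = 1 - 29/l
-30974 + E(q(5, 10)) = -30974 + (-29 + (12 - 9/5))/(12 - 9/5) = -30974 + (-29 + 51/5)/(51/5) = -30974 + (5/51)*(-94/5) = -30974 - 94/51 = -1579768/51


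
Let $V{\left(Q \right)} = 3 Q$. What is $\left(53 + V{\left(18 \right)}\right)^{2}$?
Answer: $11449$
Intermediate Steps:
$\left(53 + V{\left(18 \right)}\right)^{2} = \left(53 + 3 \cdot 18\right)^{2} = \left(53 + 54\right)^{2} = 107^{2} = 11449$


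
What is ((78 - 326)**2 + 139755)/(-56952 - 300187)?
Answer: -201259/357139 ≈ -0.56353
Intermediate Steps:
((78 - 326)**2 + 139755)/(-56952 - 300187) = ((-248)**2 + 139755)/(-357139) = (61504 + 139755)*(-1/357139) = 201259*(-1/357139) = -201259/357139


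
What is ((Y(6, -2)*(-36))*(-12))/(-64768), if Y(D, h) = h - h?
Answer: 0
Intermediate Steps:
Y(D, h) = 0
((Y(6, -2)*(-36))*(-12))/(-64768) = ((0*(-36))*(-12))/(-64768) = (0*(-12))*(-1/64768) = 0*(-1/64768) = 0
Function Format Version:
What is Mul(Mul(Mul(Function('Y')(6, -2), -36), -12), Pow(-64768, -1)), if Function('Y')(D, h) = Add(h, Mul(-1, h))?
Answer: 0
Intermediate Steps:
Function('Y')(D, h) = 0
Mul(Mul(Mul(Function('Y')(6, -2), -36), -12), Pow(-64768, -1)) = Mul(Mul(Mul(0, -36), -12), Pow(-64768, -1)) = Mul(Mul(0, -12), Rational(-1, 64768)) = Mul(0, Rational(-1, 64768)) = 0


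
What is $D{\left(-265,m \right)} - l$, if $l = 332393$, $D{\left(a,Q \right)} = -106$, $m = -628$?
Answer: $-332499$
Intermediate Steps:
$D{\left(-265,m \right)} - l = -106 - 332393 = -332499$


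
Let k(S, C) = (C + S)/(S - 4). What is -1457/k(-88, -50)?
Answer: -2914/3 ≈ -971.33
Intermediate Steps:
k(S, C) = (C + S)/(-4 + S)
-1457/k(-88, -50) = -1457*(-4 - 88)/(-50 - 88) = -1457/(-138/(-92)) = -1457/((-1/92*(-138))) = -1457/3/2 = -1457*2/3 = -2914/3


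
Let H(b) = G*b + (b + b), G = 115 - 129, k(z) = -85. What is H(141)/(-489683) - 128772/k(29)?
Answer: 63057603096/41623055 ≈ 1515.0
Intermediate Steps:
G = -14
H(b) = -12*b (H(b) = -14*b + (b + b) = -14*b + 2*b = -12*b)
H(141)/(-489683) - 128772/k(29) = -12*141/(-489683) - 128772/(-85) = -1692*(-1/489683) - 128772*(-1/85) = 1692/489683 + 128772/85 = 63057603096/41623055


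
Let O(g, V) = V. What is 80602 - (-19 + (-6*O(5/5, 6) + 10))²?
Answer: 78577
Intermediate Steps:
80602 - (-19 + (-6*O(5/5, 6) + 10))² = 80602 - (-19 + (-6*6 + 10))² = 80602 - (-19 + (-36 + 10))² = 80602 - (-19 - 26)² = 80602 - 1*(-45)² = 80602 - 1*2025 = 80602 - 2025 = 78577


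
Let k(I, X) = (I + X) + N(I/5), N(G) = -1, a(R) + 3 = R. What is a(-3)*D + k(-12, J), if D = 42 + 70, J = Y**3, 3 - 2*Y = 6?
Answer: -5507/8 ≈ -688.38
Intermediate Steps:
Y = -3/2 (Y = 3/2 - 1/2*6 = 3/2 - 3 = -3/2 ≈ -1.5000)
a(R) = -3 + R
J = -27/8 (J = (-3/2)**3 = -27/8 ≈ -3.3750)
k(I, X) = -1 + I + X (k(I, X) = (I + X) - 1 = -1 + I + X)
D = 112
a(-3)*D + k(-12, J) = (-3 - 3)*112 + (-1 - 12 - 27/8) = -6*112 - 131/8 = -672 - 131/8 = -5507/8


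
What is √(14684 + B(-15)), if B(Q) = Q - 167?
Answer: √14502 ≈ 120.42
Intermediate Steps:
B(Q) = -167 + Q
√(14684 + B(-15)) = √(14684 + (-167 - 15)) = √(14684 - 182) = √14502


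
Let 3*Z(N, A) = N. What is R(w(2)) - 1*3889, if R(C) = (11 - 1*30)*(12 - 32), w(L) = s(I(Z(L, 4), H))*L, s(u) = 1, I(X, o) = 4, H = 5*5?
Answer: -3509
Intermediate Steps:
Z(N, A) = N/3
H = 25
w(L) = L (w(L) = 1*L = L)
R(C) = 380 (R(C) = (11 - 30)*(-20) = -19*(-20) = 380)
R(w(2)) - 1*3889 = 380 - 1*3889 = 380 - 3889 = -3509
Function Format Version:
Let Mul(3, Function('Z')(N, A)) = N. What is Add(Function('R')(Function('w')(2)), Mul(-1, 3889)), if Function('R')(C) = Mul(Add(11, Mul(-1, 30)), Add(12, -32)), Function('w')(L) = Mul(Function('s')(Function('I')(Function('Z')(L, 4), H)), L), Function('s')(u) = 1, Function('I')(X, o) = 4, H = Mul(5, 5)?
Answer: -3509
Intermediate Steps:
Function('Z')(N, A) = Mul(Rational(1, 3), N)
H = 25
Function('w')(L) = L (Function('w')(L) = Mul(1, L) = L)
Function('R')(C) = 380 (Function('R')(C) = Mul(Add(11, -30), -20) = Mul(-19, -20) = 380)
Add(Function('R')(Function('w')(2)), Mul(-1, 3889)) = Add(380, Mul(-1, 3889)) = Add(380, -3889) = -3509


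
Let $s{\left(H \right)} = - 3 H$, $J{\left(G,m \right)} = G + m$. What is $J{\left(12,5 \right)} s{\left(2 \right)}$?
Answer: $-102$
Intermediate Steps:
$J{\left(12,5 \right)} s{\left(2 \right)} = \left(12 + 5\right) \left(\left(-3\right) 2\right) = 17 \left(-6\right) = -102$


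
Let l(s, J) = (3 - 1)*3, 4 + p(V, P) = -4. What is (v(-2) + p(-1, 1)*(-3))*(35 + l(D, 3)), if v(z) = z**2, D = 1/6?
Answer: 1148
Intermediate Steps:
D = 1/6 ≈ 0.16667
p(V, P) = -8 (p(V, P) = -4 - 4 = -8)
l(s, J) = 6 (l(s, J) = 2*3 = 6)
(v(-2) + p(-1, 1)*(-3))*(35 + l(D, 3)) = ((-2)**2 - 8*(-3))*(35 + 6) = (4 + 24)*41 = 28*41 = 1148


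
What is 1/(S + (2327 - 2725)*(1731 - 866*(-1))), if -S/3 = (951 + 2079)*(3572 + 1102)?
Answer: -1/43520266 ≈ -2.2978e-8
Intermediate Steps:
S = -42486660 (S = -3*(951 + 2079)*(3572 + 1102) = -9090*4674 = -3*14162220 = -42486660)
1/(S + (2327 - 2725)*(1731 - 866*(-1))) = 1/(-42486660 + (2327 - 2725)*(1731 - 866*(-1))) = 1/(-42486660 - 398*(1731 + 866)) = 1/(-42486660 - 398*2597) = 1/(-42486660 - 1033606) = 1/(-43520266) = -1/43520266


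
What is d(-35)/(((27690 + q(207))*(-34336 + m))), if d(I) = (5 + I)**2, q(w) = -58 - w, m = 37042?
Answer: 6/494747 ≈ 1.2127e-5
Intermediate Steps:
d(-35)/(((27690 + q(207))*(-34336 + m))) = (5 - 35)**2/(((27690 + (-58 - 1*207))*(-34336 + 37042))) = (-30)**2/(((27690 + (-58 - 207))*2706)) = 900/(((27690 - 265)*2706)) = 900/((27425*2706)) = 900/74212050 = 900*(1/74212050) = 6/494747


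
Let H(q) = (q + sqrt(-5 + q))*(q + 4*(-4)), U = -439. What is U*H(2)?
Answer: 12292 + 6146*I*sqrt(3) ≈ 12292.0 + 10645.0*I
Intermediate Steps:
H(q) = (-16 + q)*(q + sqrt(-5 + q)) (H(q) = (q + sqrt(-5 + q))*(q - 16) = (q + sqrt(-5 + q))*(-16 + q) = (-16 + q)*(q + sqrt(-5 + q)))
U*H(2) = -439*(2**2 - 16*2 - 16*sqrt(-5 + 2) + 2*sqrt(-5 + 2)) = -439*(4 - 32 - 16*I*sqrt(3) + 2*sqrt(-3)) = -439*(4 - 32 - 16*I*sqrt(3) + 2*(I*sqrt(3))) = -439*(4 - 32 - 16*I*sqrt(3) + 2*I*sqrt(3)) = -439*(-28 - 14*I*sqrt(3)) = 12292 + 6146*I*sqrt(3)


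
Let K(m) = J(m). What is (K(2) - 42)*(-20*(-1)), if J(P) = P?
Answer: -800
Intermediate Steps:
K(m) = m
(K(2) - 42)*(-20*(-1)) = (2 - 42)*(-20*(-1)) = -40*20 = -800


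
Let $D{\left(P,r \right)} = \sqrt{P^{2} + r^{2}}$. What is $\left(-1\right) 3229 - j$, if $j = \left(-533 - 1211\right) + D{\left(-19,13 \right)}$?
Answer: $-1485 - \sqrt{530} \approx -1508.0$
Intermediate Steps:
$j = -1744 + \sqrt{530}$ ($j = \left(-533 - 1211\right) + \sqrt{\left(-19\right)^{2} + 13^{2}} = -1744 + \sqrt{361 + 169} = -1744 + \sqrt{530} \approx -1721.0$)
$\left(-1\right) 3229 - j = \left(-1\right) 3229 - \left(-1744 + \sqrt{530}\right) = -3229 + \left(1744 - \sqrt{530}\right) = -1485 - \sqrt{530}$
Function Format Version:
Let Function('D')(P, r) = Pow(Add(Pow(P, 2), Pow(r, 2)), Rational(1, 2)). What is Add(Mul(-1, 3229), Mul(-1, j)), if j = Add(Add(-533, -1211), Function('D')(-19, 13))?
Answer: Add(-1485, Mul(-1, Pow(530, Rational(1, 2)))) ≈ -1508.0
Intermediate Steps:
j = Add(-1744, Pow(530, Rational(1, 2))) (j = Add(Add(-533, -1211), Pow(Add(Pow(-19, 2), Pow(13, 2)), Rational(1, 2))) = Add(-1744, Pow(Add(361, 169), Rational(1, 2))) = Add(-1744, Pow(530, Rational(1, 2))) ≈ -1721.0)
Add(Mul(-1, 3229), Mul(-1, j)) = Add(Mul(-1, 3229), Mul(-1, Add(-1744, Pow(530, Rational(1, 2))))) = Add(-3229, Add(1744, Mul(-1, Pow(530, Rational(1, 2))))) = Add(-1485, Mul(-1, Pow(530, Rational(1, 2))))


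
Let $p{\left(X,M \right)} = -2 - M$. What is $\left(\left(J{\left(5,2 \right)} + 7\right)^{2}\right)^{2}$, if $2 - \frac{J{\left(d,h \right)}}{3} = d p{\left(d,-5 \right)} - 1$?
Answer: $707281$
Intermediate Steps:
$J{\left(d,h \right)} = 9 - 9 d$ ($J{\left(d,h \right)} = 6 - 3 \left(d \left(-2 - -5\right) - 1\right) = 6 - 3 \left(d \left(-2 + 5\right) - 1\right) = 6 - 3 \left(d 3 - 1\right) = 6 - 3 \left(3 d - 1\right) = 6 - 3 \left(-1 + 3 d\right) = 6 - \left(-3 + 9 d\right) = 9 - 9 d$)
$\left(\left(J{\left(5,2 \right)} + 7\right)^{2}\right)^{2} = \left(\left(\left(9 - 45\right) + 7\right)^{2}\right)^{2} = \left(\left(-36 + 7\right)^{2}\right)^{2} = \left(\left(-29\right)^{2}\right)^{2} = 841^{2} = 707281$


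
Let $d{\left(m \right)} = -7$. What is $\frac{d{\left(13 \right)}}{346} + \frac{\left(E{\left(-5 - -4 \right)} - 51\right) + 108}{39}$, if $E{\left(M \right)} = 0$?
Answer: $\frac{6483}{4498} \approx 1.4413$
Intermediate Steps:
$\frac{d{\left(13 \right)}}{346} + \frac{\left(E{\left(-5 - -4 \right)} - 51\right) + 108}{39} = - \frac{7}{346} + \frac{\left(0 - 51\right) + 108}{39} = \left(-7\right) \frac{1}{346} + \left(-51 + 108\right) \frac{1}{39} = - \frac{7}{346} + 57 \cdot \frac{1}{39} = - \frac{7}{346} + \frac{19}{13} = \frac{6483}{4498}$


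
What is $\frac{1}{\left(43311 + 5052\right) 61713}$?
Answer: $\frac{1}{2984625819} \approx 3.3505 \cdot 10^{-10}$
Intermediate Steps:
$\frac{1}{\left(43311 + 5052\right) 61713} = \frac{1}{48363} \cdot \frac{1}{61713} = \frac{1}{2984625819}$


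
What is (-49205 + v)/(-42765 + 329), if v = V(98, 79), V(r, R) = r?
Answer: 49107/42436 ≈ 1.1572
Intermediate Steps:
v = 98
(-49205 + v)/(-42765 + 329) = (-49205 + 98)/(-42765 + 329) = -49107/(-42436) = -49107*(-1/42436) = 49107/42436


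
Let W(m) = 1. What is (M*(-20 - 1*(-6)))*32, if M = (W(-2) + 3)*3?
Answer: -5376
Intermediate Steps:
M = 12 (M = (1 + 3)*3 = 4*3 = 12)
(M*(-20 - 1*(-6)))*32 = (12*(-20 - 1*(-6)))*32 = (12*(-20 + 6))*32 = (12*(-14))*32 = -168*32 = -5376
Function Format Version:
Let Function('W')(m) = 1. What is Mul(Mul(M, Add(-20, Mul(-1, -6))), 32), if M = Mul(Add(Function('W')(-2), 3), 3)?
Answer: -5376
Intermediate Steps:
M = 12 (M = Mul(Add(1, 3), 3) = Mul(4, 3) = 12)
Mul(Mul(M, Add(-20, Mul(-1, -6))), 32) = Mul(Mul(12, Add(-20, Mul(-1, -6))), 32) = Mul(Mul(12, Add(-20, 6)), 32) = Mul(Mul(12, -14), 32) = Mul(-168, 32) = -5376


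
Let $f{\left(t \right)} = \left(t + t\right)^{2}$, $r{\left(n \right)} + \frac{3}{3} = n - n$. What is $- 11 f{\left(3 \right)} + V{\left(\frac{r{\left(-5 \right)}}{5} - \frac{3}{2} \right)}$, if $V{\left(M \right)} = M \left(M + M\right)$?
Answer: $- \frac{19511}{50} \approx -390.22$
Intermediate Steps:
$r{\left(n \right)} = -1$ ($r{\left(n \right)} = -1 + \left(n - n\right) = -1 + 0 = -1$)
$f{\left(t \right)} = 4 t^{2}$ ($f{\left(t \right)} = \left(2 t\right)^{2} = 4 t^{2}$)
$V{\left(M \right)} = 2 M^{2}$ ($V{\left(M \right)} = M 2 M = 2 M^{2}$)
$- 11 f{\left(3 \right)} + V{\left(\frac{r{\left(-5 \right)}}{5} - \frac{3}{2} \right)} = - 11 \cdot 4 \cdot 3^{2} + 2 \left(- \frac{1}{5} - \frac{3}{2}\right)^{2} = - 11 \cdot 4 \cdot 9 + 2 \left(\left(-1\right) \frac{1}{5} - \frac{3}{2}\right)^{2} = \left(-11\right) 36 + 2 \left(- \frac{1}{5} - \frac{3}{2}\right)^{2} = -396 + 2 \left(- \frac{17}{10}\right)^{2} = -396 + 2 \cdot \frac{289}{100} = -396 + \frac{289}{50} = - \frac{19511}{50}$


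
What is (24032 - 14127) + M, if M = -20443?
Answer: -10538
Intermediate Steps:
(24032 - 14127) + M = (24032 - 14127) - 20443 = 9905 - 20443 = -10538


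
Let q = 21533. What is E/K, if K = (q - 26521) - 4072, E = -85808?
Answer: 21452/2265 ≈ 9.4711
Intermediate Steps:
K = -9060 (K = (21533 - 26521) - 4072 = -4988 - 4072 = -9060)
E/K = -85808/(-9060) = -85808*(-1/9060) = 21452/2265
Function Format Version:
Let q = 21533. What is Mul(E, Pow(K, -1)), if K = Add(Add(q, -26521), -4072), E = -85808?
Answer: Rational(21452, 2265) ≈ 9.4711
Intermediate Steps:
K = -9060 (K = Add(Add(21533, -26521), -4072) = Add(-4988, -4072) = -9060)
Mul(E, Pow(K, -1)) = Mul(-85808, Pow(-9060, -1)) = Mul(-85808, Rational(-1, 9060)) = Rational(21452, 2265)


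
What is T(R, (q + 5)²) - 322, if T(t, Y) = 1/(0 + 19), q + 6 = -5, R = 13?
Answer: -6117/19 ≈ -321.95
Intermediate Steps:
q = -11 (q = -6 - 5 = -11)
T(t, Y) = 1/19
T(R, (q + 5)²) - 322 = 1/19 - 322 = -6117/19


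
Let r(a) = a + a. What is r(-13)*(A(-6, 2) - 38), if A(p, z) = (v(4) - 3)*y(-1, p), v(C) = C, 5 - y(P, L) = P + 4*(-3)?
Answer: 520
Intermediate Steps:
y(P, L) = 17 - P (y(P, L) = 5 - (P + 4*(-3)) = 5 - (P - 12) = 5 - (-12 + P) = 5 + (12 - P) = 17 - P)
r(a) = 2*a
A(p, z) = 18 (A(p, z) = (4 - 3)*(17 - 1*(-1)) = 1*(17 + 1) = 1*18 = 18)
r(-13)*(A(-6, 2) - 38) = (2*(-13))*(18 - 38) = -26*(-20) = 520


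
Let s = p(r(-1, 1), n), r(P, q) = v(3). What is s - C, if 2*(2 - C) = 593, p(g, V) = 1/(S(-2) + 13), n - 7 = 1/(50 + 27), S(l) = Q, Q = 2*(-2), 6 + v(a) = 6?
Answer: 5303/18 ≈ 294.61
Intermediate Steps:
v(a) = 0 (v(a) = -6 + 6 = 0)
Q = -4
S(l) = -4
r(P, q) = 0
n = 540/77 (n = 7 + 1/(50 + 27) = 7 + 1/77 = 540/77 ≈ 7.0130)
p(g, V) = ⅑ (p(g, V) = 1/(-4 + 13) = 1/9 = ⅑)
s = ⅑ ≈ 0.11111
C = -589/2 (C = 2 - ½*593 = 2 - 593/2 = -589/2 ≈ -294.50)
s - C = ⅑ - 1*(-589/2) = ⅑ + 589/2 = 5303/18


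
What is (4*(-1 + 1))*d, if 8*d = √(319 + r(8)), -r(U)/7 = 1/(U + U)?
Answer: 0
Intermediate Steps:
r(U) = -7/(2*U) (r(U) = -7/(U + U) = -7*1/(2*U) = -7/(2*U))
d = √5097/32 (d = √(319 - 7/2/8)/8 = √(319 - 7/2*⅛)/8 = √(319 - 7/16)/8 = √(5097/16)/8 = (√5097/4)/8 = √5097/32 ≈ 2.2310)
(4*(-1 + 1))*d = (4*(-1 + 1))*(√5097/32) = (4*0)*(√5097/32) = 0*(√5097/32) = 0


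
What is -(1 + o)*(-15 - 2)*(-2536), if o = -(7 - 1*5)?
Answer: 43112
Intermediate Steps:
o = -2 (o = -(7 - 5) = -1*2 = -2)
-(1 + o)*(-15 - 2)*(-2536) = -(1 - 2)*(-15 - 2)*(-2536) = -(-1)*(-17)*(-2536) = -1*17*(-2536) = -17*(-2536) = 43112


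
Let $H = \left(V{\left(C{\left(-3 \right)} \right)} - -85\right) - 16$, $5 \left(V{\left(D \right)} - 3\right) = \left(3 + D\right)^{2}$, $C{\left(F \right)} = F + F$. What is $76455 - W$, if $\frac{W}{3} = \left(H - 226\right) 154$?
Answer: $\frac{733857}{5} \approx 1.4677 \cdot 10^{5}$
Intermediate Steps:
$C{\left(F \right)} = 2 F$
$V{\left(D \right)} = 3 + \frac{\left(3 + D\right)^{2}}{5}$
$H = \frac{369}{5}$ ($H = \left(\left(3 + \frac{\left(3 + 2 \left(-3\right)\right)^{2}}{5}\right) - -85\right) - 16 = \left(\left(3 + \frac{\left(3 - 6\right)^{2}}{5}\right) + 85\right) - 16 = \left(\left(3 + \frac{\left(-3\right)^{2}}{5}\right) + 85\right) - 16 = \left(\left(3 + \frac{1}{5} \cdot 9\right) + 85\right) - 16 = \left(\left(3 + \frac{9}{5}\right) + 85\right) - 16 = \left(\frac{24}{5} + 85\right) - 16 = \frac{449}{5} - 16 = \frac{369}{5} \approx 73.8$)
$W = - \frac{351582}{5}$ ($W = 3 \left(\frac{369}{5} - 226\right) 154 = 3 \left(\left(- \frac{761}{5}\right) 154\right) = 3 \left(- \frac{117194}{5}\right) = - \frac{351582}{5} \approx -70316.0$)
$76455 - W = 76455 - - \frac{351582}{5} = 76455 + \frac{351582}{5} = \frac{733857}{5}$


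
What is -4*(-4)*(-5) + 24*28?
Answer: 592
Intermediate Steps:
-4*(-4)*(-5) + 24*28 = 16*(-5) + 672 = -80 + 672 = 592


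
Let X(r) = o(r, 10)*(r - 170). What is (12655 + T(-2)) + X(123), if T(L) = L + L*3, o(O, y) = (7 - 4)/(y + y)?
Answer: 252799/20 ≈ 12640.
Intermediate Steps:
o(O, y) = 3/(2*y) (o(O, y) = 3/((2*y)) = 3*(1/(2*y)) = 3/(2*y))
T(L) = 4*L (T(L) = L + 3*L = 4*L)
X(r) = -51/2 + 3*r/20 (X(r) = ((3/2)/10)*(r - 170) = ((3/2)*(⅒))*(-170 + r) = 3*(-170 + r)/20 = -51/2 + 3*r/20)
(12655 + T(-2)) + X(123) = (12655 + 4*(-2)) + (-51/2 + (3/20)*123) = (12655 - 8) + (-51/2 + 369/20) = 12647 - 141/20 = 252799/20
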